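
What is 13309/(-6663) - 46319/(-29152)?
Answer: -79360471/194239776 ≈ -0.40857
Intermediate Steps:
13309/(-6663) - 46319/(-29152) = 13309*(-1/6663) - 46319*(-1/29152) = -13309/6663 + 46319/29152 = -79360471/194239776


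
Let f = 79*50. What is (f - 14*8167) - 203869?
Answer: -314257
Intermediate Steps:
f = 3950
(f - 14*8167) - 203869 = (3950 - 14*8167) - 203869 = (3950 - 114338) - 203869 = -110388 - 203869 = -314257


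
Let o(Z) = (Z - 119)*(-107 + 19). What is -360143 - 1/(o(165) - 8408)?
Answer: -4485941207/12456 ≈ -3.6014e+5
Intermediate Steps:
o(Z) = 10472 - 88*Z (o(Z) = (-119 + Z)*(-88) = 10472 - 88*Z)
-360143 - 1/(o(165) - 8408) = -360143 - 1/((10472 - 88*165) - 8408) = -360143 - 1/((10472 - 14520) - 8408) = -360143 - 1/(-4048 - 8408) = -360143 - 1/(-12456) = -360143 - 1*(-1/12456) = -360143 + 1/12456 = -4485941207/12456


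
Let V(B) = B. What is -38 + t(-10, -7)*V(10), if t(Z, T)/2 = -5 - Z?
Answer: 62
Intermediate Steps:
t(Z, T) = -10 - 2*Z (t(Z, T) = 2*(-5 - Z) = -10 - 2*Z)
-38 + t(-10, -7)*V(10) = -38 + (-10 - 2*(-10))*10 = -38 + (-10 + 20)*10 = -38 + 10*10 = -38 + 100 = 62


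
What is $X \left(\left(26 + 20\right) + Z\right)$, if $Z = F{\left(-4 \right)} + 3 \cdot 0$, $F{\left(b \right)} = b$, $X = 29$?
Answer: $1218$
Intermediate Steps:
$Z = -4$ ($Z = -4 + 3 \cdot 0 = -4 + 0 = -4$)
$X \left(\left(26 + 20\right) + Z\right) = 29 \left(\left(26 + 20\right) - 4\right) = 29 \left(46 - 4\right) = 29 \cdot 42 = 1218$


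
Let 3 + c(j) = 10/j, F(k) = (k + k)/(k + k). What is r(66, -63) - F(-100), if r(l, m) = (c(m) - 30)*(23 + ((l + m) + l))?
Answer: -192251/63 ≈ -3051.6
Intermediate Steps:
F(k) = 1 (F(k) = (2*k)/((2*k)) = (2*k)*(1/(2*k)) = 1)
c(j) = -3 + 10/j
r(l, m) = (-33 + 10/m)*(23 + m + 2*l) (r(l, m) = ((-3 + 10/m) - 30)*(23 + ((l + m) + l)) = (-33 + 10/m)*(23 + (m + 2*l)) = (-33 + 10/m)*(23 + m + 2*l))
r(66, -63) - F(-100) = (-749 - 66*66 - 33*(-63) + 230/(-63) + 20*66/(-63)) - 1*1 = (-749 - 4356 + 2079 + 230*(-1/63) + 20*66*(-1/63)) - 1 = (-749 - 4356 + 2079 - 230/63 - 440/21) - 1 = -192188/63 - 1 = -192251/63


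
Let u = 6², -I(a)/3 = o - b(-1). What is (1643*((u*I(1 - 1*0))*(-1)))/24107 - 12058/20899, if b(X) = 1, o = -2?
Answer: -11415888674/503812193 ≈ -22.659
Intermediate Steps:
I(a) = 9 (I(a) = -3*(-2 - 1*1) = -3*(-2 - 1) = -3*(-3) = 9)
u = 36
(1643*((u*I(1 - 1*0))*(-1)))/24107 - 12058/20899 = (1643*((36*9)*(-1)))/24107 - 12058/20899 = (1643*(324*(-1)))*(1/24107) - 12058*1/20899 = (1643*(-324))*(1/24107) - 12058/20899 = -532332*1/24107 - 12058/20899 = -532332/24107 - 12058/20899 = -11415888674/503812193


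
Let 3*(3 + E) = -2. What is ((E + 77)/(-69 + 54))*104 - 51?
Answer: -5035/9 ≈ -559.44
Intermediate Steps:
E = -11/3 (E = -3 + (⅓)*(-2) = -3 - ⅔ = -11/3 ≈ -3.6667)
((E + 77)/(-69 + 54))*104 - 51 = ((-11/3 + 77)/(-69 + 54))*104 - 51 = ((220/3)/(-15))*104 - 51 = ((220/3)*(-1/15))*104 - 51 = -44/9*104 - 51 = -4576/9 - 51 = -5035/9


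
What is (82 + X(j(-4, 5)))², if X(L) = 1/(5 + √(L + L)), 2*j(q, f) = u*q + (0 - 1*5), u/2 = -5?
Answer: 33213/5 + 163*√35/10 ≈ 6739.0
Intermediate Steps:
u = -10 (u = 2*(-5) = -10)
j(q, f) = -5/2 - 5*q (j(q, f) = (-10*q + (0 - 1*5))/2 = (-10*q + (0 - 5))/2 = (-10*q - 5)/2 = (-5 - 10*q)/2 = -5/2 - 5*q)
X(L) = 1/(5 + √2*√L) (X(L) = 1/(5 + √(2*L)) = 1/(5 + √2*√L))
(82 + X(j(-4, 5)))² = (82 + 1/(5 + √2*√(-5/2 - 5*(-4))))² = (82 + 1/(5 + √2*√(-5/2 + 20)))² = (82 + 1/(5 + √2*√(35/2)))² = (82 + 1/(5 + √2*(√70/2)))² = (82 + 1/(5 + √35))²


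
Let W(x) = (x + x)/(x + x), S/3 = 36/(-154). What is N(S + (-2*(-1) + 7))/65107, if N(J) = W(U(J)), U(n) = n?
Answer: 1/65107 ≈ 1.5359e-5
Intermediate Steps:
S = -54/77 (S = 3*(36/(-154)) = 3*(36*(-1/154)) = 3*(-18/77) = -54/77 ≈ -0.70130)
W(x) = 1 (W(x) = (2*x)/((2*x)) = (2*x)*(1/(2*x)) = 1)
N(J) = 1
N(S + (-2*(-1) + 7))/65107 = 1/65107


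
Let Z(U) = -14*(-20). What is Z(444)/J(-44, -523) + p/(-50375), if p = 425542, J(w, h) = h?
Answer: -18204882/2026625 ≈ -8.9828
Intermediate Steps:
Z(U) = 280
Z(444)/J(-44, -523) + p/(-50375) = 280/(-523) + 425542/(-50375) = 280*(-1/523) + 425542*(-1/50375) = -280/523 - 32734/3875 = -18204882/2026625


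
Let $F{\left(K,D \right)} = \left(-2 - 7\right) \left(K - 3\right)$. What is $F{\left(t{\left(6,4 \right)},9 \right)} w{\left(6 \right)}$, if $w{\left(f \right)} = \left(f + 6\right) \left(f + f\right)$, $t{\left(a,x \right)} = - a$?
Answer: $11664$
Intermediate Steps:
$F{\left(K,D \right)} = 27 - 9 K$ ($F{\left(K,D \right)} = - 9 \left(-3 + K\right) = 27 - 9 K$)
$w{\left(f \right)} = 2 f \left(6 + f\right)$ ($w{\left(f \right)} = \left(6 + f\right) 2 f = 2 f \left(6 + f\right)$)
$F{\left(t{\left(6,4 \right)},9 \right)} w{\left(6 \right)} = \left(27 - 9 \left(\left(-1\right) 6\right)\right) 2 \cdot 6 \left(6 + 6\right) = \left(27 - -54\right) 2 \cdot 6 \cdot 12 = \left(27 + 54\right) 144 = 81 \cdot 144 = 11664$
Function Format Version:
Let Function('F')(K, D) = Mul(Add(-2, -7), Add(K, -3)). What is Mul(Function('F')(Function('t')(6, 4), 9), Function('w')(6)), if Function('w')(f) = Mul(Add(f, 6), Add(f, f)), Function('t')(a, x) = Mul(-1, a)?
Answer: 11664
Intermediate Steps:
Function('F')(K, D) = Add(27, Mul(-9, K)) (Function('F')(K, D) = Mul(-9, Add(-3, K)) = Add(27, Mul(-9, K)))
Function('w')(f) = Mul(2, f, Add(6, f)) (Function('w')(f) = Mul(Add(6, f), Mul(2, f)) = Mul(2, f, Add(6, f)))
Mul(Function('F')(Function('t')(6, 4), 9), Function('w')(6)) = Mul(Add(27, Mul(-9, Mul(-1, 6))), Mul(2, 6, Add(6, 6))) = Mul(Add(27, Mul(-9, -6)), Mul(2, 6, 12)) = Mul(Add(27, 54), 144) = Mul(81, 144) = 11664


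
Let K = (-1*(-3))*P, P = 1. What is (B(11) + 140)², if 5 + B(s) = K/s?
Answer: 2214144/121 ≈ 18299.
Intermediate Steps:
K = 3 (K = -1*(-3)*1 = 3*1 = 3)
B(s) = -5 + 3/s
(B(11) + 140)² = ((-5 + 3/11) + 140)² = (-52/11 + 140)² = (1488/11)² = 2214144/121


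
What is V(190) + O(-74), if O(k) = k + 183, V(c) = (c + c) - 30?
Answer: 459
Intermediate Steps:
V(c) = -30 + 2*c (V(c) = 2*c - 30 = -30 + 2*c)
O(k) = 183 + k
V(190) + O(-74) = (-30 + 2*190) + (183 - 74) = (-30 + 380) + 109 = 350 + 109 = 459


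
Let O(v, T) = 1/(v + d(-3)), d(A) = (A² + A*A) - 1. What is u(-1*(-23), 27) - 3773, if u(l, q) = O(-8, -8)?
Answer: -33956/9 ≈ -3772.9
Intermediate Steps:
d(A) = -1 + 2*A² (d(A) = (A² + A²) - 1 = 2*A² - 1 = -1 + 2*A²)
O(v, T) = 1/(17 + v) (O(v, T) = 1/(v + (-1 + 2*(-3)²)) = 1/(v + (-1 + 2*9)) = 1/(v + (-1 + 18)) = 1/(v + 17) = 1/(17 + v))
u(l, q) = ⅑ (u(l, q) = 1/(17 - 8) = 1/9 = ⅑)
u(-1*(-23), 27) - 3773 = ⅑ - 3773 = -33956/9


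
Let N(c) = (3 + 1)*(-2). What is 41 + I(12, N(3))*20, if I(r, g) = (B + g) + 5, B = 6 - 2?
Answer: 61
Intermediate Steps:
B = 4
N(c) = -8 (N(c) = 4*(-2) = -8)
I(r, g) = 9 + g (I(r, g) = (4 + g) + 5 = 9 + g)
41 + I(12, N(3))*20 = 41 + (9 - 8)*20 = 41 + 1*20 = 41 + 20 = 61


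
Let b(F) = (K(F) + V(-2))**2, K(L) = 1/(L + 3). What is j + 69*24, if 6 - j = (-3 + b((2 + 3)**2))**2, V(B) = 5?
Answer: 714292431/614656 ≈ 1162.1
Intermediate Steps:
K(L) = 1/(3 + L)
b(F) = (5 + 1/(3 + F))**2 (b(F) = (1/(3 + F) + 5)**2 = (5 + 1/(3 + F))**2)
j = -303577905/614656 (j = 6 - (-3 + (16 + 5*(2 + 3)**2)**2/(3 + (2 + 3)**2)**2)**2 = 6 - (-3 + (16 + 5*5**2)**2/(3 + 5**2)**2)**2 = 6 - (-3 + (16 + 5*25)**2/(3 + 25)**2)**2 = 6 - (-3 + (16 + 125)**2/28**2)**2 = 6 - (-3 + (1/784)*141**2)**2 = 6 - (-3 + (1/784)*19881)**2 = 6 - (-3 + 19881/784)**2 = 6 - (17529/784)**2 = 6 - 1*307265841/614656 = 6 - 307265841/614656 = -303577905/614656 ≈ -493.90)
j + 69*24 = -303577905/614656 + 69*24 = -303577905/614656 + 1656 = 714292431/614656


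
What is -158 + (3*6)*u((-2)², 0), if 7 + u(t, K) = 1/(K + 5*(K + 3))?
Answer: -1414/5 ≈ -282.80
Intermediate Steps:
u(t, K) = -7 + 1/(15 + 6*K) (u(t, K) = -7 + 1/(K + 5*(K + 3)) = -7 + 1/(K + 5*(3 + K)) = -7 + 1/(K + (15 + 5*K)) = -7 + 1/(15 + 6*K))
-158 + (3*6)*u((-2)², 0) = -158 + (3*6)*(2*(-52 - 21*0)/(3*(5 + 2*0))) = -158 + 18*(2*(-52 + 0)/(3*(5 + 0))) = -158 + 18*((⅔)*(-52)/5) = -158 + 18*((⅔)*(⅕)*(-52)) = -158 + 18*(-104/15) = -158 - 624/5 = -1414/5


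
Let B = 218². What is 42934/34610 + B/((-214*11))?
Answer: -385934751/20367985 ≈ -18.948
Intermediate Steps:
B = 47524
42934/34610 + B/((-214*11)) = 42934/34610 + 47524/((-214*11)) = 42934*(1/34610) + 47524/(-2354) = 21467/17305 + 47524*(-1/2354) = 21467/17305 - 23762/1177 = -385934751/20367985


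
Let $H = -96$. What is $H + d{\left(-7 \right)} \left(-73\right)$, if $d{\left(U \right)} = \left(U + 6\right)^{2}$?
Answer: $-169$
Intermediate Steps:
$d{\left(U \right)} = \left(6 + U\right)^{2}$
$H + d{\left(-7 \right)} \left(-73\right) = -96 + \left(6 - 7\right)^{2} \left(-73\right) = -96 + \left(-1\right)^{2} \left(-73\right) = -96 + 1 \left(-73\right) = -96 - 73 = -169$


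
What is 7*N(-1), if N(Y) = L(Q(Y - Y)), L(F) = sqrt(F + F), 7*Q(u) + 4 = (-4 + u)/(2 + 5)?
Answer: 8*I ≈ 8.0*I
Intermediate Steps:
Q(u) = -32/49 + u/49 (Q(u) = -4/7 + ((-4 + u)/(2 + 5))/7 = -4/7 + ((-4 + u)/7)/7 = -4/7 + ((-4 + u)*(1/7))/7 = -4/7 + (-4/7 + u/7)/7 = -4/7 + (-4/49 + u/49) = -32/49 + u/49)
L(F) = sqrt(2)*sqrt(F) (L(F) = sqrt(2*F) = sqrt(2)*sqrt(F))
N(Y) = 8*I/7 (N(Y) = sqrt(2)*sqrt(-32/49 + (Y - Y)/49) = sqrt(2)*sqrt(-32/49 + (1/49)*0) = sqrt(2)*sqrt(-32/49 + 0) = sqrt(2)*sqrt(-32/49) = sqrt(2)*(4*I*sqrt(2)/7) = 8*I/7)
7*N(-1) = 7*(8*I/7) = 8*I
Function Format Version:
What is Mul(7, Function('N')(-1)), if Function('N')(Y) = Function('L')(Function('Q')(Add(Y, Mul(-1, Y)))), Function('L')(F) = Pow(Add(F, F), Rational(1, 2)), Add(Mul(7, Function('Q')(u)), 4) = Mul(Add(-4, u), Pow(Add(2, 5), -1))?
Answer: Mul(8, I) ≈ Mul(8.0000, I)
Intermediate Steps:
Function('Q')(u) = Add(Rational(-32, 49), Mul(Rational(1, 49), u)) (Function('Q')(u) = Add(Rational(-4, 7), Mul(Rational(1, 7), Mul(Add(-4, u), Pow(Add(2, 5), -1)))) = Add(Rational(-4, 7), Mul(Rational(1, 7), Mul(Add(-4, u), Pow(7, -1)))) = Add(Rational(-4, 7), Mul(Rational(1, 7), Mul(Add(-4, u), Rational(1, 7)))) = Add(Rational(-4, 7), Mul(Rational(1, 7), Add(Rational(-4, 7), Mul(Rational(1, 7), u)))) = Add(Rational(-4, 7), Add(Rational(-4, 49), Mul(Rational(1, 49), u))) = Add(Rational(-32, 49), Mul(Rational(1, 49), u)))
Function('L')(F) = Mul(Pow(2, Rational(1, 2)), Pow(F, Rational(1, 2))) (Function('L')(F) = Pow(Mul(2, F), Rational(1, 2)) = Mul(Pow(2, Rational(1, 2)), Pow(F, Rational(1, 2))))
Function('N')(Y) = Mul(Rational(8, 7), I) (Function('N')(Y) = Mul(Pow(2, Rational(1, 2)), Pow(Add(Rational(-32, 49), Mul(Rational(1, 49), Add(Y, Mul(-1, Y)))), Rational(1, 2))) = Mul(Pow(2, Rational(1, 2)), Pow(Add(Rational(-32, 49), Mul(Rational(1, 49), 0)), Rational(1, 2))) = Mul(Pow(2, Rational(1, 2)), Pow(Add(Rational(-32, 49), 0), Rational(1, 2))) = Mul(Pow(2, Rational(1, 2)), Pow(Rational(-32, 49), Rational(1, 2))) = Mul(Pow(2, Rational(1, 2)), Mul(Rational(4, 7), I, Pow(2, Rational(1, 2)))) = Mul(Rational(8, 7), I))
Mul(7, Function('N')(-1)) = Mul(7, Mul(Rational(8, 7), I)) = Mul(8, I)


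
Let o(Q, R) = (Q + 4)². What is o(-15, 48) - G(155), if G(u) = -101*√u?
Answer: 121 + 101*√155 ≈ 1378.4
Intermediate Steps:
o(Q, R) = (4 + Q)²
o(-15, 48) - G(155) = (4 - 15)² - (-101)*√155 = (-11)² + 101*√155 = 121 + 101*√155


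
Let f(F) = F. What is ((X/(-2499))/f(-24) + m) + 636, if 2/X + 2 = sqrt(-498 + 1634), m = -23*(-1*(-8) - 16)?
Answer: 13918030561/16973208 + sqrt(71)/8486604 ≈ 820.00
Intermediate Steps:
m = 184 (m = -23*(8 - 16) = -23*(-8) = 184)
X = 2/(-2 + 4*sqrt(71)) (X = 2/(-2 + sqrt(-498 + 1634)) = 2/(-2 + sqrt(1136)) = 2/(-2 + 4*sqrt(71)) ≈ 0.063082)
((X/(-2499))/f(-24) + m) + 636 = (((1/283 + 2*sqrt(71)/283)/(-2499))/(-24) + 184) + 636 = (((1/283 + 2*sqrt(71)/283)*(-1/2499))*(-1/24) + 184) + 636 = ((-1/707217 - 2*sqrt(71)/707217)*(-1/24) + 184) + 636 = ((1/16973208 + sqrt(71)/8486604) + 184) + 636 = (3123070273/16973208 + sqrt(71)/8486604) + 636 = 13918030561/16973208 + sqrt(71)/8486604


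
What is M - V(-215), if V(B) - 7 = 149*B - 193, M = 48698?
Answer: 80919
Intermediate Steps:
V(B) = -186 + 149*B (V(B) = 7 + (149*B - 193) = 7 + (-193 + 149*B) = -186 + 149*B)
M - V(-215) = 48698 - (-186 + 149*(-215)) = 48698 - (-186 - 32035) = 48698 - 1*(-32221) = 48698 + 32221 = 80919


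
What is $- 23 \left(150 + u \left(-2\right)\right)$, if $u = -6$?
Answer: $-3726$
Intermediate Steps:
$- 23 \left(150 + u \left(-2\right)\right) = - 23 \left(150 - -12\right) = - 23 \left(150 + 12\right) = - 23 \cdot 162 = \left(-1\right) 3726 = -3726$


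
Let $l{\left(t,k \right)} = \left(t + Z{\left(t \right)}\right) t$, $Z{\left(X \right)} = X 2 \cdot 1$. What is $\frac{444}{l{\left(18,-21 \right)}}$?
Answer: $\frac{37}{81} \approx 0.45679$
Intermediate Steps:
$Z{\left(X \right)} = 2 X$ ($Z{\left(X \right)} = 2 X 1 = 2 X$)
$l{\left(t,k \right)} = 3 t^{2}$ ($l{\left(t,k \right)} = \left(t + 2 t\right) t = 3 t t = 3 t^{2}$)
$\frac{444}{l{\left(18,-21 \right)}} = \frac{444}{3 \cdot 18^{2}} = \frac{444}{3 \cdot 324} = \frac{444}{972} = 444 \cdot \frac{1}{972} = \frac{37}{81}$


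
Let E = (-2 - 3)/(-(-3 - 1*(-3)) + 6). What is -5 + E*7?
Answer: -65/6 ≈ -10.833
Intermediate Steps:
E = -5/6 (E = -5/(-(-3 + 3) + 6) = -5/(-1*0 + 6) = -5/(0 + 6) = -5/6 ≈ -0.83333)
-5 + E*7 = -5 - 5/6*7 = -5 - 35/6 = -65/6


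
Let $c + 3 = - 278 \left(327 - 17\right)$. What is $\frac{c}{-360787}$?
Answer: $\frac{86183}{360787} \approx 0.23887$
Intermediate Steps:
$c = -86183$ ($c = -3 - 278 \left(327 - 17\right) = -3 - 86180 = -86183$)
$\frac{c}{-360787} = - \frac{86183}{-360787} = \left(-86183\right) \left(- \frac{1}{360787}\right) = \frac{86183}{360787}$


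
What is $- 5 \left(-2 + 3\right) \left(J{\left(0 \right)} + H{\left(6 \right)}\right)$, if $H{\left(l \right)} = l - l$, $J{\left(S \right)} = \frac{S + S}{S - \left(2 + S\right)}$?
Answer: $0$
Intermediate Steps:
$J{\left(S \right)} = - S$ ($J{\left(S \right)} = \frac{2 S}{-2} = 2 S \left(- \frac{1}{2}\right) = - S$)
$H{\left(l \right)} = 0$
$- 5 \left(-2 + 3\right) \left(J{\left(0 \right)} + H{\left(6 \right)}\right) = - 5 \left(-2 + 3\right) \left(\left(-1\right) 0 + 0\right) = \left(-5\right) 1 \left(0 + 0\right) = \left(-5\right) 0 = 0$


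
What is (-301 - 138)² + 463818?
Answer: 656539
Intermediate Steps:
(-301 - 138)² + 463818 = (-439)² + 463818 = 192721 + 463818 = 656539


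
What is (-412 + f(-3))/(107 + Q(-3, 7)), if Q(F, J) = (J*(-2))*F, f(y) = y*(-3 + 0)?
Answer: -403/149 ≈ -2.7047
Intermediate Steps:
f(y) = -3*y (f(y) = y*(-3) = -3*y)
Q(F, J) = -2*F*J (Q(F, J) = (-2*J)*F = -2*F*J)
(-412 + f(-3))/(107 + Q(-3, 7)) = (-412 - 3*(-3))/(107 - 2*(-3)*7) = (-412 + 9)/(107 + 42) = -403/149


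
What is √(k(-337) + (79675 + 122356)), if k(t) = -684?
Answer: √201347 ≈ 448.72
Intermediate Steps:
√(k(-337) + (79675 + 122356)) = √(-684 + (79675 + 122356)) = √(-684 + 202031) = √201347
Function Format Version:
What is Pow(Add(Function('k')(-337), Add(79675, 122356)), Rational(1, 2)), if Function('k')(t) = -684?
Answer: Pow(201347, Rational(1, 2)) ≈ 448.72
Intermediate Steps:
Pow(Add(Function('k')(-337), Add(79675, 122356)), Rational(1, 2)) = Pow(Add(-684, Add(79675, 122356)), Rational(1, 2)) = Pow(Add(-684, 202031), Rational(1, 2)) = Pow(201347, Rational(1, 2))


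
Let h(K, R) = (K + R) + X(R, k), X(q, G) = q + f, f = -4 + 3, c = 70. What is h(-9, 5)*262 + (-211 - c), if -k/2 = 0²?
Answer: -281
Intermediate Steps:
f = -1
k = 0 (k = -2*0² = -2*0 = 0)
X(q, G) = -1 + q (X(q, G) = q - 1 = -1 + q)
h(K, R) = -1 + K + 2*R (h(K, R) = (K + R) + (-1 + R) = -1 + K + 2*R)
h(-9, 5)*262 + (-211 - c) = (-1 - 9 + 2*5)*262 + (-211 - 1*70) = (-1 - 9 + 10)*262 + (-211 - 70) = 0*262 - 281 = 0 - 281 = -281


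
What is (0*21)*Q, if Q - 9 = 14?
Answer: 0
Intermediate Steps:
Q = 23 (Q = 9 + 14 = 23)
(0*21)*Q = (0*21)*23 = 0*23 = 0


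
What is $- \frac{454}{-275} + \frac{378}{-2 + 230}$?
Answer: $\frac{34577}{10450} \approx 3.3088$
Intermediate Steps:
$- \frac{454}{-275} + \frac{378}{-2 + 230} = \left(-454\right) \left(- \frac{1}{275}\right) + \frac{378}{228} = \frac{454}{275} + 378 \cdot \frac{1}{228} = \frac{454}{275} + \frac{63}{38} = \frac{34577}{10450}$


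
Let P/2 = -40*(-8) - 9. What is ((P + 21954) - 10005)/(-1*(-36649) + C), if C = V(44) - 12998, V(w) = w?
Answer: 12571/23695 ≈ 0.53053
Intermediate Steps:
P = 622 (P = 2*(-40*(-8) - 9) = 2*(320 - 9) = 2*311 = 622)
C = -12954 (C = 44 - 12998 = -12954)
((P + 21954) - 10005)/(-1*(-36649) + C) = ((622 + 21954) - 10005)/(-1*(-36649) - 12954) = (22576 - 10005)/(36649 - 12954) = 12571/23695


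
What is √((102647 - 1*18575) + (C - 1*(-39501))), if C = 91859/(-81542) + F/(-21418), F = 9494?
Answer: 3*√10469745368543338615238/873233278 ≈ 351.53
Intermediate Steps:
C = -1370797905/873233278 (C = 91859/(-81542) + 9494/(-21418) = 91859*(-1/81542) + 9494*(-1/21418) = -91859/81542 - 4747/10709 = -1370797905/873233278 ≈ -1.5698)
√((102647 - 1*18575) + (C - 1*(-39501))) = √((102647 - 1*18575) + (-1370797905/873233278 - 1*(-39501))) = √((102647 - 18575) + (-1370797905/873233278 + 39501)) = √(84072 + 34492216916373/873233278) = √(107906685064389/873233278) = 3*√10469745368543338615238/873233278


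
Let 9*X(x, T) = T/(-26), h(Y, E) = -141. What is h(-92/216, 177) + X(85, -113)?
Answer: -32881/234 ≈ -140.52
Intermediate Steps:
X(x, T) = -T/234 (X(x, T) = (T/(-26))/9 = (T*(-1/26))/9 = (-T/26)/9 = -T/234)
h(-92/216, 177) + X(85, -113) = -141 - 1/234*(-113) = -141 + 113/234 = -32881/234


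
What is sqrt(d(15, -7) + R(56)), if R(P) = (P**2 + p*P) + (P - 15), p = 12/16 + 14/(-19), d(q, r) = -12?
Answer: sqrt(1142831)/19 ≈ 56.265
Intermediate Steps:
p = 1/76 (p = 12*(1/16) + 14*(-1/19) = 3/4 - 14/19 = 1/76 ≈ 0.013158)
R(P) = -15 + P**2 + 77*P/76 (R(P) = (P**2 + P/76) + (P - 15) = (P**2 + P/76) + (-15 + P) = -15 + P**2 + 77*P/76)
sqrt(d(15, -7) + R(56)) = sqrt(-12 + (-15 + 56**2 + (77/76)*56)) = sqrt(-12 + (-15 + 3136 + 1078/19)) = sqrt(-12 + 60377/19) = sqrt(60149/19) = sqrt(1142831)/19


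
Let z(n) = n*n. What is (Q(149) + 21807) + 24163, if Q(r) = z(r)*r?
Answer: 3353919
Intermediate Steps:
z(n) = n²
Q(r) = r³ (Q(r) = r²*r = r³)
(Q(149) + 21807) + 24163 = (149³ + 21807) + 24163 = (3307949 + 21807) + 24163 = 3329756 + 24163 = 3353919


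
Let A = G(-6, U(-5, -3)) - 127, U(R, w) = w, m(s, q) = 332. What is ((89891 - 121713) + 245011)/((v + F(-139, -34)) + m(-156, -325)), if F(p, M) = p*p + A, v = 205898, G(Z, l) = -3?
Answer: 213189/225421 ≈ 0.94574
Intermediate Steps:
A = -130 (A = -3 - 127 = -130)
F(p, M) = -130 + p**2 (F(p, M) = p*p - 130 = p**2 - 130 = -130 + p**2)
((89891 - 121713) + 245011)/((v + F(-139, -34)) + m(-156, -325)) = ((89891 - 121713) + 245011)/((205898 + (-130 + (-139)**2)) + 332) = (-31822 + 245011)/((205898 + (-130 + 19321)) + 332) = 213189/((205898 + 19191) + 332) = 213189/(225089 + 332) = 213189/225421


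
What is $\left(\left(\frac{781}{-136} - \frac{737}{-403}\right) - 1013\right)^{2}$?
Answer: $\frac{3106391897050225}{3003916864} \approx 1.0341 \cdot 10^{6}$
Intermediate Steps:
$\left(\left(\frac{781}{-136} - \frac{737}{-403}\right) - 1013\right)^{2} = \left(\left(781 \left(- \frac{1}{136}\right) - - \frac{737}{403}\right) - 1013\right)^{2} = \left(\left(- \frac{781}{136} + \frac{737}{403}\right) - 1013\right)^{2} = \left(- \frac{214511}{54808} - 1013\right)^{2} = \left(- \frac{55735015}{54808}\right)^{2} = \frac{3106391897050225}{3003916864}$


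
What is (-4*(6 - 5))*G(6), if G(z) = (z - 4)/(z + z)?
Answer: -⅔ ≈ -0.66667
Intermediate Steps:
G(z) = (-4 + z)/(2*z) (G(z) = (-4 + z)/((2*z)) = (-4 + z)*(1/(2*z)) = (-4 + z)/(2*z))
(-4*(6 - 5))*G(6) = (-4*(6 - 5))*((½)*(-4 + 6)/6) = (-4*1)*((½)*(⅙)*2) = -4*⅙ = -⅔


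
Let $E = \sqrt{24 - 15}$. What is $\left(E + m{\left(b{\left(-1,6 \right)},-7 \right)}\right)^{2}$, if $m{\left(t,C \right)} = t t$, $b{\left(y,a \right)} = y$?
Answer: $16$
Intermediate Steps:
$m{\left(t,C \right)} = t^{2}$
$E = 3$ ($E = \sqrt{24 - 15} = \sqrt{9} = 3$)
$\left(E + m{\left(b{\left(-1,6 \right)},-7 \right)}\right)^{2} = \left(3 + \left(-1\right)^{2}\right)^{2} = \left(3 + 1\right)^{2} = 4^{2} = 16$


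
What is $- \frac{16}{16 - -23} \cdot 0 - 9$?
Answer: $-9$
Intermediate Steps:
$- \frac{16}{16 - -23} \cdot 0 - 9 = - \frac{16}{16 + 23} \cdot 0 - 9 = - \frac{16}{39} \cdot 0 - 9 = \left(-16\right) \frac{1}{39} \cdot 0 - 9 = \left(- \frac{16}{39}\right) 0 - 9 = 0 - 9 = -9$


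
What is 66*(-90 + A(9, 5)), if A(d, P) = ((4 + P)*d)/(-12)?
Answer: -12771/2 ≈ -6385.5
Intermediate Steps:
A(d, P) = -d*(4 + P)/12 (A(d, P) = (d*(4 + P))*(-1/12) = -d*(4 + P)/12)
66*(-90 + A(9, 5)) = 66*(-90 - 1/12*9*(4 + 5)) = 66*(-90 - 1/12*9*9) = 66*(-90 - 27/4) = 66*(-387/4) = -12771/2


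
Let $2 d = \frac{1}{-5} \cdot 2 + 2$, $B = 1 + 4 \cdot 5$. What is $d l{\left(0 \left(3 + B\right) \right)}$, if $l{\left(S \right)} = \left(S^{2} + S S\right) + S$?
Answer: $0$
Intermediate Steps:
$B = 21$ ($B = 1 + 20 = 21$)
$l{\left(S \right)} = S + 2 S^{2}$ ($l{\left(S \right)} = \left(S^{2} + S^{2}\right) + S = 2 S^{2} + S = S + 2 S^{2}$)
$d = \frac{4}{5}$ ($d = \frac{\frac{1}{-5} \cdot 2 + 2}{2} = \frac{\left(- \frac{1}{5}\right) 2 + 2}{2} = \frac{- \frac{2}{5} + 2}{2} = \frac{1}{2} \cdot \frac{8}{5} = \frac{4}{5} \approx 0.8$)
$d l{\left(0 \left(3 + B\right) \right)} = \frac{4 \cdot 0 \left(3 + 21\right) \left(1 + 2 \cdot 0 \left(3 + 21\right)\right)}{5} = \frac{4 \cdot 0 \cdot 24 \left(1 + 2 \cdot 0 \cdot 24\right)}{5} = \frac{4 \cdot 0 \left(1 + 2 \cdot 0\right)}{5} = \frac{4 \cdot 0 \left(1 + 0\right)}{5} = \frac{4 \cdot 0 \cdot 1}{5} = \frac{4}{5} \cdot 0 = 0$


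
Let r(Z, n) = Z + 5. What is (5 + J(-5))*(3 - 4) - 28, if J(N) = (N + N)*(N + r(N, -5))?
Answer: -83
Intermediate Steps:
r(Z, n) = 5 + Z
J(N) = 2*N*(5 + 2*N) (J(N) = (N + N)*(N + (5 + N)) = (2*N)*(5 + 2*N) = 2*N*(5 + 2*N))
(5 + J(-5))*(3 - 4) - 28 = (5 + 2*(-5)*(5 + 2*(-5)))*(3 - 4) - 28 = (5 + 2*(-5)*(5 - 10))*(-1) - 28 = (5 + 2*(-5)*(-5))*(-1) - 28 = (5 + 50)*(-1) - 28 = 55*(-1) - 28 = -55 - 28 = -83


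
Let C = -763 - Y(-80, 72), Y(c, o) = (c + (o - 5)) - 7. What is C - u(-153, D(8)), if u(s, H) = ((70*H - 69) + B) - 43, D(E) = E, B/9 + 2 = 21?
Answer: -1362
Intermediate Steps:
Y(c, o) = -12 + c + o (Y(c, o) = (c + (-5 + o)) - 7 = (-5 + c + o) - 7 = -12 + c + o)
B = 171 (B = -18 + 9*21 = -18 + 189 = 171)
C = -743 (C = -763 - (-12 - 80 + 72) = -763 - 1*(-20) = -763 + 20 = -743)
u(s, H) = 59 + 70*H (u(s, H) = ((70*H - 69) + 171) - 43 = ((-69 + 70*H) + 171) - 43 = (102 + 70*H) - 43 = 59 + 70*H)
C - u(-153, D(8)) = -743 - (59 + 70*8) = -743 - (59 + 560) = -743 - 1*619 = -743 - 619 = -1362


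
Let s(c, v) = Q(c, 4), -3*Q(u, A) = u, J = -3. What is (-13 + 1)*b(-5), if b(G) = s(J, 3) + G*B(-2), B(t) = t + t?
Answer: -252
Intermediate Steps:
Q(u, A) = -u/3
s(c, v) = -c/3
B(t) = 2*t
b(G) = 1 - 4*G (b(G) = -⅓*(-3) + G*(2*(-2)) = 1 + G*(-4) = 1 - 4*G)
(-13 + 1)*b(-5) = (-13 + 1)*(1 - 4*(-5)) = -12*(1 + 20) = -12*21 = -252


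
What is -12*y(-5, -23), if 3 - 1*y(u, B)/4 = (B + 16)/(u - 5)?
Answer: -552/5 ≈ -110.40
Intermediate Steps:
y(u, B) = 12 - 4*(16 + B)/(-5 + u) (y(u, B) = 12 - 4*(B + 16)/(u - 5) = 12 - 4*(16 + B)/(-5 + u))
-12*y(-5, -23) = -48*(-31 - 1*(-23) + 3*(-5))/(-5 - 5) = -48*(-31 + 23 - 15)/(-10) = -48*(-1)*(-23)/10 = -12*46/5 = -552/5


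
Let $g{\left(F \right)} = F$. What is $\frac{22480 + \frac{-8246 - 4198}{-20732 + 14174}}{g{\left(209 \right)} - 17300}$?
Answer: $- \frac{24572714}{18680463} \approx -1.3154$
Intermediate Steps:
$\frac{22480 + \frac{-8246 - 4198}{-20732 + 14174}}{g{\left(209 \right)} - 17300} = \frac{22480 + \frac{-8246 - 4198}{-20732 + 14174}}{209 - 17300} = \frac{22480 - \frac{12444}{-6558}}{-17091} = \left(22480 - - \frac{2074}{1093}\right) \left(- \frac{1}{17091}\right) = \left(22480 + \frac{2074}{1093}\right) \left(- \frac{1}{17091}\right) = \frac{24572714}{1093} \left(- \frac{1}{17091}\right) = - \frac{24572714}{18680463}$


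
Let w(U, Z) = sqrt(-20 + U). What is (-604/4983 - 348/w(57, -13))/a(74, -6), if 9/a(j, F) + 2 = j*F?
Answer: 1784/297 + 51736*sqrt(37)/111 ≈ 2841.1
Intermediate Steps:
a(j, F) = 9/(-2 + F*j) (a(j, F) = 9/(-2 + j*F) = 9/(-2 + F*j))
(-604/4983 - 348/w(57, -13))/a(74, -6) = (-604/4983 - 348/sqrt(-20 + 57))/((9/(-2 - 6*74))) = (-604*1/4983 - 348*sqrt(37)/37)/((9/(-2 - 444))) = (-4/33 - 348*sqrt(37)/37)/((9/(-446))) = (-4/33 - 348*sqrt(37)/37)/((9*(-1/446))) = (-4/33 - 348*sqrt(37)/37)/(-9/446) = (-4/33 - 348*sqrt(37)/37)*(-446/9) = 1784/297 + 51736*sqrt(37)/111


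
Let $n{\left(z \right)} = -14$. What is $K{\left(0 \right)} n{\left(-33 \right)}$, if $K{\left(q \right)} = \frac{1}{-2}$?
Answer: $7$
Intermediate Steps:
$K{\left(q \right)} = - \frac{1}{2}$
$K{\left(0 \right)} n{\left(-33 \right)} = \left(- \frac{1}{2}\right) \left(-14\right) = 7$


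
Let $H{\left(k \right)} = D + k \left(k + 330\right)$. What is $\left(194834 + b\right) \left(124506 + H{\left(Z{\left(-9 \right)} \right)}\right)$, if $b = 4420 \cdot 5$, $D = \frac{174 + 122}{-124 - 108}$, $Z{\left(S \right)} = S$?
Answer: $\frac{765094979504}{29} \approx 2.6383 \cdot 10^{10}$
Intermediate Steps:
$D = - \frac{37}{29}$ ($D = \frac{296}{-232} = 296 \left(- \frac{1}{232}\right) = - \frac{37}{29} \approx -1.2759$)
$b = 22100$
$H{\left(k \right)} = - \frac{37}{29} + k \left(330 + k\right)$ ($H{\left(k \right)} = - \frac{37}{29} + k \left(k + 330\right) = - \frac{37}{29} + k \left(330 + k\right)$)
$\left(194834 + b\right) \left(124506 + H{\left(Z{\left(-9 \right)} \right)}\right) = \left(194834 + 22100\right) \left(124506 + \left(- \frac{37}{29} + \left(-9\right)^{2} + 330 \left(-9\right)\right)\right) = 216934 \left(124506 - \frac{83818}{29}\right) = 216934 \cdot \frac{3526856}{29} = \frac{765094979504}{29}$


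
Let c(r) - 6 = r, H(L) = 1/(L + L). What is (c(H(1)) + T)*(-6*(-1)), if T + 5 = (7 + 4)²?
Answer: 735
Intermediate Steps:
H(L) = 1/(2*L)
c(r) = 6 + r
T = 116 (T = -5 + (7 + 4)² = -5 + 11² = -5 + 121 = 116)
(c(H(1)) + T)*(-6*(-1)) = ((6 + (½)/1) + 116)*(-6*(-1)) = ((6 + (½)*1) + 116)*6 = ((6 + ½) + 116)*6 = (13/2 + 116)*6 = (245/2)*6 = 735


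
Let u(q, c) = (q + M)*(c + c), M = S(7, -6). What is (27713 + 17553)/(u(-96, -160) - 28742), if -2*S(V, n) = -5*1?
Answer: 22633/589 ≈ 38.426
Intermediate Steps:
S(V, n) = 5/2 (S(V, n) = -(-5)/2 = -½*(-5) = 5/2)
M = 5/2 ≈ 2.5000
u(q, c) = 2*c*(5/2 + q) (u(q, c) = (q + 5/2)*(c + c) = (5/2 + q)*(2*c) = 2*c*(5/2 + q))
(27713 + 17553)/(u(-96, -160) - 28742) = (27713 + 17553)/(-160*(5 + 2*(-96)) - 28742) = 45266/(-160*(5 - 192) - 28742) = 45266/(-160*(-187) - 28742) = 45266/(29920 - 28742) = 45266/1178 = 45266*(1/1178) = 22633/589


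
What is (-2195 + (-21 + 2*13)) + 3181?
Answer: 991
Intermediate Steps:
(-2195 + (-21 + 2*13)) + 3181 = (-2195 + (-21 + 26)) + 3181 = (-2195 + 5) + 3181 = -2190 + 3181 = 991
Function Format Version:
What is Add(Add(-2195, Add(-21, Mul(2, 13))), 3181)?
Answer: 991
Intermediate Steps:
Add(Add(-2195, Add(-21, Mul(2, 13))), 3181) = Add(Add(-2195, Add(-21, 26)), 3181) = Add(Add(-2195, 5), 3181) = Add(-2190, 3181) = 991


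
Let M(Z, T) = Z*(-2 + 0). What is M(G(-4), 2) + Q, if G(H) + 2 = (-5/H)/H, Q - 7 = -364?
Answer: -2819/8 ≈ -352.38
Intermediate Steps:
Q = -357 (Q = 7 - 364 = -357)
G(H) = -2 - 5/H² (G(H) = -2 + (-5/H)/H = -2 - 5/H²)
M(Z, T) = -2*Z (M(Z, T) = Z*(-2) = -2*Z)
M(G(-4), 2) + Q = -2*(-2 - 5/(-4)²) - 357 = -2*(-2 - 5*1/16) - 357 = -2*(-2 - 5/16) - 357 = -2*(-37/16) - 357 = 37/8 - 357 = -2819/8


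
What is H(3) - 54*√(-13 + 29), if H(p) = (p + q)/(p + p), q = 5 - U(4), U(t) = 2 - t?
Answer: -643/3 ≈ -214.33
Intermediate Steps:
q = 7 (q = 5 - (2 - 1*4) = 5 - (2 - 4) = 5 - 1*(-2) = 5 + 2 = 7)
H(p) = (7 + p)/(2*p) (H(p) = (p + 7)/(p + p) = (7 + p)/((2*p)) = (7 + p)*(1/(2*p)) = (7 + p)/(2*p))
H(3) - 54*√(-13 + 29) = (½)*(7 + 3)/3 - 54*√(-13 + 29) = (½)*(⅓)*10 - 54*√16 = 5/3 - 54*4 = 5/3 - 216 = -643/3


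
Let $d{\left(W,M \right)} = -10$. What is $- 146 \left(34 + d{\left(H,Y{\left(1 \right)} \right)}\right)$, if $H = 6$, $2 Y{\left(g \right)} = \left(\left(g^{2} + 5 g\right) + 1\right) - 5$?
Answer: $-3504$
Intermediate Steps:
$Y{\left(g \right)} = -2 + \frac{g^{2}}{2} + \frac{5 g}{2}$ ($Y{\left(g \right)} = \frac{\left(\left(g^{2} + 5 g\right) + 1\right) - 5}{2} = \frac{\left(1 + g^{2} + 5 g\right) - 5}{2} = \frac{-4 + g^{2} + 5 g}{2} = -2 + \frac{g^{2}}{2} + \frac{5 g}{2}$)
$- 146 \left(34 + d{\left(H,Y{\left(1 \right)} \right)}\right) = - 146 \left(34 - 10\right) = \left(-146\right) 24 = -3504$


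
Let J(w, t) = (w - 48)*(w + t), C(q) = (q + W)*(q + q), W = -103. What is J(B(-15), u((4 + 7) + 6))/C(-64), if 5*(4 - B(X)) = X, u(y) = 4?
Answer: -451/21376 ≈ -0.021098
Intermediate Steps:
C(q) = 2*q*(-103 + q) (C(q) = (q - 103)*(q + q) = (-103 + q)*(2*q) = 2*q*(-103 + q))
B(X) = 4 - X/5
J(w, t) = (-48 + w)*(t + w)
J(B(-15), u((4 + 7) + 6))/C(-64) = ((4 - ⅕*(-15))² - 48*4 - 48*(4 - ⅕*(-15)) + 4*(4 - ⅕*(-15)))/((2*(-64)*(-103 - 64))) = ((4 + 3)² - 192 - 48*(4 + 3) + 4*(4 + 3))/((2*(-64)*(-167))) = (7² - 192 - 48*7 + 4*7)/21376 = (49 - 192 - 336 + 28)*(1/21376) = -451*1/21376 = -451/21376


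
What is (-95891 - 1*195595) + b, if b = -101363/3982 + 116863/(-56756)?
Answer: -32941375770703/113001196 ≈ -2.9151e+5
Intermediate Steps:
b = -3109153447/113001196 (b = -101363*1/3982 + 116863*(-1/56756) = -101363/3982 - 116863/56756 = -3109153447/113001196 ≈ -27.514)
(-95891 - 1*195595) + b = (-95891 - 1*195595) - 3109153447/113001196 = (-95891 - 195595) - 3109153447/113001196 = -291486 - 3109153447/113001196 = -32941375770703/113001196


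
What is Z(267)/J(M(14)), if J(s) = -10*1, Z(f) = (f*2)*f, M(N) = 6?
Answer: -71289/5 ≈ -14258.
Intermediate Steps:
Z(f) = 2*f² (Z(f) = (2*f)*f = 2*f²)
J(s) = -10
Z(267)/J(M(14)) = (2*267²)/(-10) = (2*71289)*(-⅒) = 142578*(-⅒) = -71289/5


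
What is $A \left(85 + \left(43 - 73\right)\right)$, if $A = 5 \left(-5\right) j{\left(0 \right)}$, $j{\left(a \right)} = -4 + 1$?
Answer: $4125$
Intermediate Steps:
$j{\left(a \right)} = -3$
$A = 75$ ($A = 5 \left(-5\right) \left(-3\right) = \left(-25\right) \left(-3\right) = 75$)
$A \left(85 + \left(43 - 73\right)\right) = 75 \left(85 + \left(43 - 73\right)\right) = 75 \left(85 - 30\right) = 75 \cdot 55 = 4125$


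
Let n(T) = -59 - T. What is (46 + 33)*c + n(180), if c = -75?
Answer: -6164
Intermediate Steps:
(46 + 33)*c + n(180) = (46 + 33)*(-75) + (-59 - 1*180) = 79*(-75) + (-59 - 180) = -5925 - 239 = -6164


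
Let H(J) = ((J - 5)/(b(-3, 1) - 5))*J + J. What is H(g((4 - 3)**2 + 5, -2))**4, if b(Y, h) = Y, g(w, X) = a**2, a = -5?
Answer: 31640625/16 ≈ 1.9775e+6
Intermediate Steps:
g(w, X) = 25 (g(w, X) = (-5)**2 = 25)
H(J) = J + J*(5/8 - J/8) (H(J) = ((J - 5)/(-3 - 5))*J + J = ((-5 + J)/(-8))*J + J = ((-5 + J)*(-1/8))*J + J = (5/8 - J/8)*J + J = J*(5/8 - J/8) + J = J + J*(5/8 - J/8))
H(g((4 - 3)**2 + 5, -2))**4 = ((1/8)*25*(13 - 1*25))**4 = ((1/8)*25*(13 - 25))**4 = ((1/8)*25*(-12))**4 = (-75/2)**4 = 31640625/16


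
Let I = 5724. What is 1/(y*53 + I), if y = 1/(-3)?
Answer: 3/17119 ≈ 0.00017524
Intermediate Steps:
y = -⅓ ≈ -0.33333
1/(y*53 + I) = 1/(-⅓*53 + 5724) = 1/(-53/3 + 5724) = 1/(17119/3) = 3/17119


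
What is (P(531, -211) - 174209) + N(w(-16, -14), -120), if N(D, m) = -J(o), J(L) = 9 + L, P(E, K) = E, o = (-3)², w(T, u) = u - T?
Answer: -173696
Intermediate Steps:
o = 9
N(D, m) = -18 (N(D, m) = -(9 + 9) = -1*18 = -18)
(P(531, -211) - 174209) + N(w(-16, -14), -120) = (531 - 174209) - 18 = -173678 - 18 = -173696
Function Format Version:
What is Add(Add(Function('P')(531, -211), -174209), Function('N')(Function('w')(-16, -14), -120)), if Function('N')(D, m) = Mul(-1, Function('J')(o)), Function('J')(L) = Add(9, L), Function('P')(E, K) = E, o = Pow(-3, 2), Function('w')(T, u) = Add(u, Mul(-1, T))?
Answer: -173696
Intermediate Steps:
o = 9
Function('N')(D, m) = -18 (Function('N')(D, m) = Mul(-1, Add(9, 9)) = Mul(-1, 18) = -18)
Add(Add(Function('P')(531, -211), -174209), Function('N')(Function('w')(-16, -14), -120)) = Add(Add(531, -174209), -18) = Add(-173678, -18) = -173696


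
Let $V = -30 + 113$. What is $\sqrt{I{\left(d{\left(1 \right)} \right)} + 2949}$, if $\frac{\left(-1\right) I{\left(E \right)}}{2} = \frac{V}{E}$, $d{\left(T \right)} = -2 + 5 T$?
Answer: $\frac{\sqrt{26043}}{3} \approx 53.793$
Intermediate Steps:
$V = 83$
$I{\left(E \right)} = - \frac{166}{E}$ ($I{\left(E \right)} = - 2 \frac{83}{E} = - \frac{166}{E}$)
$\sqrt{I{\left(d{\left(1 \right)} \right)} + 2949} = \sqrt{- \frac{166}{-2 + 5 \cdot 1} + 2949} = \sqrt{- \frac{166}{-2 + 5} + 2949} = \sqrt{- \frac{166}{3} + 2949} = \sqrt{\frac{8681}{3}} = \frac{\sqrt{26043}}{3}$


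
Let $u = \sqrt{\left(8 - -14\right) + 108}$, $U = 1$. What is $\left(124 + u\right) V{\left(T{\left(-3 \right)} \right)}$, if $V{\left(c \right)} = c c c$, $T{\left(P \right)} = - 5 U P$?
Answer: $418500 + 3375 \sqrt{130} \approx 4.5698 \cdot 10^{5}$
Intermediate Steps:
$T{\left(P \right)} = - 5 P$ ($T{\left(P \right)} = \left(-5\right) 1 P = - 5 P$)
$V{\left(c \right)} = c^{3}$ ($V{\left(c \right)} = c^{2} c = c^{3}$)
$u = \sqrt{130}$ ($u = \sqrt{\left(8 + 14\right) + 108} = \sqrt{22 + 108} = \sqrt{130} \approx 11.402$)
$\left(124 + u\right) V{\left(T{\left(-3 \right)} \right)} = \left(124 + \sqrt{130}\right) \left(\left(-5\right) \left(-3\right)\right)^{3} = \left(124 + \sqrt{130}\right) 15^{3} = \left(124 + \sqrt{130}\right) 3375 = 418500 + 3375 \sqrt{130}$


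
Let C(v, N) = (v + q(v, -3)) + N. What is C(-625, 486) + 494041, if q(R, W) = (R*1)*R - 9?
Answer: 884518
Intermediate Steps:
q(R, W) = -9 + R² (q(R, W) = R*R - 9 = R² - 9 = -9 + R²)
C(v, N) = -9 + N + v + v² (C(v, N) = (v + (-9 + v²)) + N = (-9 + v + v²) + N = -9 + N + v + v²)
C(-625, 486) + 494041 = (-9 + 486 - 625 + (-625)²) + 494041 = (-9 + 486 - 625 + 390625) + 494041 = 390477 + 494041 = 884518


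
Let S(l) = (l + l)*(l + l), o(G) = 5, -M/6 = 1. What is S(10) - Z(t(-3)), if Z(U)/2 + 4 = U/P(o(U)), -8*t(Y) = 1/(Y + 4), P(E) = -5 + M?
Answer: 17951/44 ≈ 407.98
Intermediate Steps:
M = -6 (M = -6*1 = -6)
P(E) = -11 (P(E) = -5 - 6 = -11)
t(Y) = -1/(8*(4 + Y)) (t(Y) = -1/(8*(Y + 4)) = -1/(8*(4 + Y)))
Z(U) = -8 - 2*U/11 (Z(U) = -8 + 2*(U/(-11)) = -8 + 2*(U*(-1/11)) = -8 + 2*(-U/11) = -8 - 2*U/11)
S(l) = 4*l² (S(l) = (2*l)*(2*l) = 4*l²)
S(10) - Z(t(-3)) = 4*10² - (-8 - (-2)/(11*(32 + 8*(-3)))) = 4*100 - (-8 - (-2)/(11*(32 - 24))) = 400 - (-8 - (-2)/(11*8)) = 400 - (-8 - 2/11*(-⅛)) = 400 - (-8 + 1/44) = 400 - 1*(-351/44) = 400 + 351/44 = 17951/44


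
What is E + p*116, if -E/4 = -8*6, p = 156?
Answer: 18288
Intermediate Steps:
E = 192 (E = -(-32)*6 = -4*(-48) = 192)
E + p*116 = 192 + 156*116 = 192 + 18096 = 18288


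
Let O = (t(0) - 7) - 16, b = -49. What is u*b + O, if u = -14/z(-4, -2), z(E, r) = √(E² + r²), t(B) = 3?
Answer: -20 + 343*√5/5 ≈ 133.39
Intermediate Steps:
u = -7*√5/5 (u = -14/√((-4)² + (-2)²) = -14/√(16 + 4) = -14*√5/10 = -7*√5/5 ≈ -3.1305)
O = -20 (O = (3 - 7) - 16 = -4 - 16 = -20)
u*b + O = -7*√5/5*(-49) - 20 = 343*√5/5 - 20 = -20 + 343*√5/5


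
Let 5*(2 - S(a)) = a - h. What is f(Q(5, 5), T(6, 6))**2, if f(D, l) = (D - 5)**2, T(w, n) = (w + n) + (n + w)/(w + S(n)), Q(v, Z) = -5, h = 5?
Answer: 10000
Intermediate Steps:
S(a) = 3 - a/5 (S(a) = 2 - (a - 1*5)/5 = 2 - (a - 5)/5 = 2 - (-5 + a)/5 = 2 + (1 - a/5) = 3 - a/5)
T(w, n) = n + w + (n + w)/(3 + w - n/5) (T(w, n) = (w + n) + (n + w)/(w + (3 - n/5)) = (n + w) + (n + w)/(3 + w - n/5) = n + w + (n + w)/(3 + w - n/5))
f(D, l) = (-5 + D)**2
f(Q(5, 5), T(6, 6))**2 = ((-5 - 5)**2)**2 = ((-10)**2)**2 = 100**2 = 10000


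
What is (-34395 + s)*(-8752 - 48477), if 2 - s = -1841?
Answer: 1862918408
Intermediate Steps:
s = 1843 (s = 2 - 1*(-1841) = 2 + 1841 = 1843)
(-34395 + s)*(-8752 - 48477) = (-34395 + 1843)*(-8752 - 48477) = -32552*(-57229) = 1862918408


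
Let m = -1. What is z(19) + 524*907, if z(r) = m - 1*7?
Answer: 475260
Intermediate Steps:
z(r) = -8 (z(r) = -1 - 1*7 = -1 - 7 = -8)
z(19) + 524*907 = -8 + 524*907 = -8 + 475268 = 475260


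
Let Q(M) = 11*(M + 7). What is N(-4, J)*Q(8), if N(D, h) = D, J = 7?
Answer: -660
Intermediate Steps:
Q(M) = 77 + 11*M (Q(M) = 11*(7 + M) = 77 + 11*M)
N(-4, J)*Q(8) = -4*(77 + 11*8) = -4*(77 + 88) = -4*165 = -660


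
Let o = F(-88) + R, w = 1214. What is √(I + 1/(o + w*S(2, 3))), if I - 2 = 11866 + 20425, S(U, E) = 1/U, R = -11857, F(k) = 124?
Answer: √3997481868542/11126 ≈ 179.70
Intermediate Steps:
o = -11733 (o = 124 - 11857 = -11733)
I = 32293 (I = 2 + (11866 + 20425) = 2 + 32291 = 32293)
√(I + 1/(o + w*S(2, 3))) = √(32293 + 1/(-11733 + 1214/2)) = √(32293 + 1/(-11733 + 1214*(½))) = √(32293 + 1/(-11733 + 607)) = √(32293 + 1/(-11126)) = √(32293 - 1/11126) = √(359291917/11126) = √3997481868542/11126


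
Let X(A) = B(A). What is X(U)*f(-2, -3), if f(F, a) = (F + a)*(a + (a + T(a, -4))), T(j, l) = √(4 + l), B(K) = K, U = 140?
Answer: 4200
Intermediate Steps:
X(A) = A
f(F, a) = 2*a*(F + a) (f(F, a) = (F + a)*(a + (a + √(4 - 4))) = (F + a)*(a + (a + √0)) = (F + a)*(a + (a + 0)) = (F + a)*(a + a) = (F + a)*(2*a) = 2*a*(F + a))
X(U)*f(-2, -3) = 140*(2*(-3)*(-2 - 3)) = 140*(2*(-3)*(-5)) = 140*30 = 4200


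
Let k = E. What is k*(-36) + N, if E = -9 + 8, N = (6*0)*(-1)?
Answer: 36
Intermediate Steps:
N = 0 (N = 0*(-1) = 0)
E = -1
k = -1
k*(-36) + N = -1*(-36) + 0 = 36 + 0 = 36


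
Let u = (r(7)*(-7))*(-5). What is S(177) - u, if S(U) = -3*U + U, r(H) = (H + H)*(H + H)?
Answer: -7214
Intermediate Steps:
r(H) = 4*H² (r(H) = (2*H)*(2*H) = 4*H²)
S(U) = -2*U
u = 6860 (u = ((4*7²)*(-7))*(-5) = ((4*49)*(-7))*(-5) = (196*(-7))*(-5) = -1372*(-5) = 6860)
S(177) - u = -2*177 - 1*6860 = -354 - 6860 = -7214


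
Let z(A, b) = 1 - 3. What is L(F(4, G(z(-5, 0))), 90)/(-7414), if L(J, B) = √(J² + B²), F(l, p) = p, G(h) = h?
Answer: -√2026/3707 ≈ -0.012142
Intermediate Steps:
z(A, b) = -2
L(J, B) = √(B² + J²)
L(F(4, G(z(-5, 0))), 90)/(-7414) = √(90² + (-2)²)/(-7414) = √(8100 + 4)*(-1/7414) = √8104*(-1/7414) = (2*√2026)*(-1/7414) = -√2026/3707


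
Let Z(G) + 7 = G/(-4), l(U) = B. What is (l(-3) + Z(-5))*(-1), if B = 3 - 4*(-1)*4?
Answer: -53/4 ≈ -13.250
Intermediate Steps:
B = 19 (B = 3 + 4*4 = 3 + 16 = 19)
l(U) = 19
Z(G) = -7 - G/4 (Z(G) = -7 + G/(-4) = -7 + G*(-1/4) = -7 - G/4)
(l(-3) + Z(-5))*(-1) = (19 + (-7 - 1/4*(-5)))*(-1) = (19 + (-7 + 5/4))*(-1) = (19 - 23/4)*(-1) = (53/4)*(-1) = -53/4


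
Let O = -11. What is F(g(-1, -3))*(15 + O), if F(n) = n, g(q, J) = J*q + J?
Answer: 0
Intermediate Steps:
g(q, J) = J + J*q
F(g(-1, -3))*(15 + O) = (-3*(1 - 1))*(15 - 11) = -3*0*4 = 0*4 = 0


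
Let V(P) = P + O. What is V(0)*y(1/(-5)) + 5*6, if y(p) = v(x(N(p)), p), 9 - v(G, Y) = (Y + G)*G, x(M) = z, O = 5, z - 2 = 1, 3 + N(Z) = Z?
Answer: 33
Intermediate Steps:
N(Z) = -3 + Z
z = 3 (z = 2 + 1 = 3)
x(M) = 3
V(P) = 5 + P (V(P) = P + 5 = 5 + P)
v(G, Y) = 9 - G*(G + Y) (v(G, Y) = 9 - (Y + G)*G = 9 - (G + Y)*G = 9 - G*(G + Y))
y(p) = -3*p (y(p) = 9 - 1*3**2 - 1*3*p = 9 - 1*9 - 3*p = 9 - 9 - 3*p = -3*p)
V(0)*y(1/(-5)) + 5*6 = (5 + 0)*(-3/(-5)) + 5*6 = 5*(-3*(-1/5)) + 30 = 5*(3/5) + 30 = 3 + 30 = 33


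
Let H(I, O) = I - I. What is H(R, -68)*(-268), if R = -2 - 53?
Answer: 0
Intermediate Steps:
R = -55
H(I, O) = 0
H(R, -68)*(-268) = 0*(-268) = 0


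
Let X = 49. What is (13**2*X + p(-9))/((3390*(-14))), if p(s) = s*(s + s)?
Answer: -8443/47460 ≈ -0.17790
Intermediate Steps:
p(s) = 2*s**2 (p(s) = s*(2*s) = 2*s**2)
(13**2*X + p(-9))/((3390*(-14))) = (13**2*49 + 2*(-9)**2)/((3390*(-14))) = (169*49 + 2*81)/(-47460) = (8281 + 162)*(-1/47460) = 8443*(-1/47460) = -8443/47460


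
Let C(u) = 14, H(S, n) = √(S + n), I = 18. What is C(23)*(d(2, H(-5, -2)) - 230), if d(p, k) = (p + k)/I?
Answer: -28966/9 + 7*I*√7/9 ≈ -3218.4 + 2.0578*I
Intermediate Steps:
d(p, k) = k/18 + p/18 (d(p, k) = (p + k)/18 = (k + p)*(1/18) = k/18 + p/18)
C(23)*(d(2, H(-5, -2)) - 230) = 14*((√(-5 - 2)/18 + (1/18)*2) - 230) = 14*((√(-7)/18 + ⅑) - 230) = 14*(((I*√7)/18 + ⅑) - 230) = 14*((I*√7/18 + ⅑) - 230) = 14*((⅑ + I*√7/18) - 230) = 14*(-2069/9 + I*√7/18) = -28966/9 + 7*I*√7/9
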